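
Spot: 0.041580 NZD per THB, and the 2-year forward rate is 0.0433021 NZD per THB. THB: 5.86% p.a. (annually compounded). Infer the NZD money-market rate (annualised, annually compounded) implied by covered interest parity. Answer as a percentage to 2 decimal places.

8.03%

T = 2 years.
CIP gives F = S · g_NZD/g_THB, so g_NZD/g_THB = 0.0433021/0.04158 = 1.0414165.
THB growth factor: (1 + 0.0586)^2 = 1.120634.
So the NZD growth factor = 1.1670467.
r = 1.1670467^(1/2) − 1 = 0.080299 → 8.03%.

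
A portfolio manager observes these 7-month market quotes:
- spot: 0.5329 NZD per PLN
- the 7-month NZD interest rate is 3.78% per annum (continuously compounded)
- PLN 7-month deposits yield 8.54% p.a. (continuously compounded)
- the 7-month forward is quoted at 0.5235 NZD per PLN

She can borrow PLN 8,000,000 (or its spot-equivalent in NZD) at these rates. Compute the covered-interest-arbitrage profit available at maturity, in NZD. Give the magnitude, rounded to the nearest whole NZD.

T = 7/12 years.
Keep in PLN, deliver into the forward: 8,000,000·1.051078381·0.5235 = NZD 4,401,916.26.
Swap to NZD now, deposit: 8,000,000·0.5329·1.022294898 = NZD 4,358,247.61.
The quoted forward overvalues PLN, so borrow NZD, buy PLN at spot, deposit the PLN at 8.54%, and sell the proceeds forward at 0.5235.
The gap between the two covered legs is NZD 43,669.

NZD 43,669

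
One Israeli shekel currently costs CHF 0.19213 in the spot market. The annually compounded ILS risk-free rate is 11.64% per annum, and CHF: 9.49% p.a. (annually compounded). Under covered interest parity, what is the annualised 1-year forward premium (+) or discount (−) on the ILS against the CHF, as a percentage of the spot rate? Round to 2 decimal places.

-1.93%

T = 1 year.
F = S · g_CHF/g_ILS = 0.19213 × 1.094900/1.116400 = 0.18842990.
(F − S)/S ÷ T = (0.18842990 − 0.19213)/0.19213/1 = -0.019258 → -1.93%.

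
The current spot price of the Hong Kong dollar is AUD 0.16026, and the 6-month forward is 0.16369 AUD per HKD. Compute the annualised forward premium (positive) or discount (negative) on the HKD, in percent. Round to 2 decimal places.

+4.28%

T = 6/12 years.
(F − S)/S = (0.16369 − 0.16026)/0.16026 = 0.0214027.
×(1/T) gives 4.28% p.a.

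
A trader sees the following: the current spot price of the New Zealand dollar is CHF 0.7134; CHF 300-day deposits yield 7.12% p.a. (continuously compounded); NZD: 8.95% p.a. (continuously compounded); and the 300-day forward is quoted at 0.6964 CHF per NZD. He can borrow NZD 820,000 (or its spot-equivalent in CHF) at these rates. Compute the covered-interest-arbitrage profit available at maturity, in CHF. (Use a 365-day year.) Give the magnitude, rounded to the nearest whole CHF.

T = 300/365 years.
Keep in NZD, deliver into the forward: 820,000·1.07633488·0.6964 = CHF 614,638.88.
Swap to CHF now, deposit: 820,000·0.7134·1.06026677 = CHF 620,243.34.
The quoted forward undervalues NZD, so borrow NZD, convert to CHF at spot, deposit the CHF at 7.12%, and buy NZD forward at 0.6964 to cover the loan.
Arbitrage profit = |614,638.88 − 620,243.34| = CHF 5,604.

CHF 5,604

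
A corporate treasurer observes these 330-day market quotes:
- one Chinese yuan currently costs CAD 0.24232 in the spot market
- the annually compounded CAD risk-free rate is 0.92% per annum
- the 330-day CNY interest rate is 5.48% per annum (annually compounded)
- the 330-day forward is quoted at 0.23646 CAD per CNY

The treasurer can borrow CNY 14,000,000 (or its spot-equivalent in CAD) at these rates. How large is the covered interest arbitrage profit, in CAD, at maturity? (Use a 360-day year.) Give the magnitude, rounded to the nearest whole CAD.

T = 330/360 years.
Route A — deposit CNY, sell forward: 14,000,000 × 1.050120841 × 0.23646 = CAD 3,476,362.04.
Route B — convert at spot, deposit CAD: 14,000,000 × 0.24232 × 1.008430111 = CAD 3,421,078.98.
The quoted forward overvalues CNY, so borrow CAD, buy CNY at spot, deposit the CNY at 5.48%, and sell the proceeds forward at 0.23646.
Profit = 3,476,362.04 − 3,421,078.98 = CAD 55,283.

CAD 55,283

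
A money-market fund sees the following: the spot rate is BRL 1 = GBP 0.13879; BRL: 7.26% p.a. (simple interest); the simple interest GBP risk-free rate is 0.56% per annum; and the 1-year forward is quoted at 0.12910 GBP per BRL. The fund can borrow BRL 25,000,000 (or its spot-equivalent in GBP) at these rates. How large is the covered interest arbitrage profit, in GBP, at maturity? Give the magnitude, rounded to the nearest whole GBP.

T = 1 year.
Route A — deposit BRL, sell forward: 25,000,000 × 1.072600 × 0.12910 = GBP 3,461,816.50.
Route B — convert at spot, deposit GBP: 25,000,000 × 0.13879 × 1.005600 = GBP 3,489,180.60.
The quoted forward undervalues BRL, so borrow BRL, convert to GBP at spot, deposit the GBP at 0.56%, and buy BRL forward at 0.12910 to cover the loan.
Profit = 3,489,180.60 − 3,461,816.50 = GBP 27,364.

GBP 27,364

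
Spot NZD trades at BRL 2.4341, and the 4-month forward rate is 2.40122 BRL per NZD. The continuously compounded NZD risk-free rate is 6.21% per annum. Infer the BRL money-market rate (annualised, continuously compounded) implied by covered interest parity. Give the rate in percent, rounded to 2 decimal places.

2.13%

T = 4/12 years.
F/S = 2.40122/2.4341 = 0.9864919 = (growth of BRL) / (growth of NZD).
NZD growth factor: e^(0.0621×4/12) = 1.0209157.
Hence g_BRL = 1.0071251.
Take logs: ln 1.0071251 / (4/12) = 0.021300, so 2.13%.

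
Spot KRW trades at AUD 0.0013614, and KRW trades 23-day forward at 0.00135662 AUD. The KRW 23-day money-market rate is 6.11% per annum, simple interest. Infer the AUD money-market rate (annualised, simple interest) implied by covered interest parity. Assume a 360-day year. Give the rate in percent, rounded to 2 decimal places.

0.59%

T = 23/360 years.
CIP gives F = S · g_AUD/g_KRW, so g_AUD/g_KRW = 0.00135662/0.0013614 = 0.9964889.
KRW growth factor: 1 + 0.0611×23/360 = 1.0039036.
Hence g_AUD = 1.0003788.
(1.0003788 − 1)/T = 0.005929, i.e. 0.59%.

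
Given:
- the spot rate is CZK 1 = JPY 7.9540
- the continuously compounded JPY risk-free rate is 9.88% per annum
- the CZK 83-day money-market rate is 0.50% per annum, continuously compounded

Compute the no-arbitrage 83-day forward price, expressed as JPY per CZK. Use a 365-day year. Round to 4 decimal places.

T = 83/365 years.
JPY growth factor: e^(0.0988×83/365) = 1.0227211.
CZK accumulates by e^(0.0050×83/365) = 1.0011376.
So F = 7.954 × 1.0227211 / 1.0011376 = 8.125480 (JPY/CZK).

8.1255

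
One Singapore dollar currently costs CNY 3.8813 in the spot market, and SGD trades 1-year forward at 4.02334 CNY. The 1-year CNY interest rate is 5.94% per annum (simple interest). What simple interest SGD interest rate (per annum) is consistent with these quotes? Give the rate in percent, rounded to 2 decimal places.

2.20%

T = 1 year.
F/S = 4.02334/3.8813 = 1.0365960 = (growth of CNY) / (growth of SGD).
CNY growth factor: 1 + 0.0594×1 = 1.059400.
That pins the SGD growth at 1.0219989.
r = (1.0219989 − 1)/1 = 0.021999 → 2.20%.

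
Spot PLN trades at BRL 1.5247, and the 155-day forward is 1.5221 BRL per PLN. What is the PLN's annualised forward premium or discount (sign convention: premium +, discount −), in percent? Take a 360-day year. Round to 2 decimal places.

T = 155/360 years.
Period premium: (1.5221 − 1.5247)/1.5247 = -0.0017053.
Annualise by dividing by T: -0.0017053 / (155/360) = -0.003961 → -0.40%.

-0.40%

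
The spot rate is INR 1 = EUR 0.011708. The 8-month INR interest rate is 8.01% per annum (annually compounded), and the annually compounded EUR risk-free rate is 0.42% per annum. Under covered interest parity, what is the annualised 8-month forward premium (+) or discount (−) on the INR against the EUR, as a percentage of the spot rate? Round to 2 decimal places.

T = 8/12 years.
No-arbitrage forward: 0.011708 × 1.002798 / 1.0527114 = 0.011152875 EUR/INR.
Annualised premium = (F − S)/S × (1/T) = (0.011152875 − 0.011708)/0.011708 ÷ (8/12) = -7.11%.

-7.11%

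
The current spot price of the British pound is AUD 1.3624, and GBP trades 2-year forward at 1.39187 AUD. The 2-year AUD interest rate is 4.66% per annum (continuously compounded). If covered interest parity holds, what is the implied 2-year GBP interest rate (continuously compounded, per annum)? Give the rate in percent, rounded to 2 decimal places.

3.59%

T = 2 years.
By CIP, F/S equals the AUD-to-GBP growth ratio: 1.39187/1.3624 = 1.0216309.
AUD growth factor: e^(0.0466×2) = 1.0976812.
Hence g_GBP = 1.0744401.
r = ln(1.0744401)/2 = 0.035900 → 3.59%.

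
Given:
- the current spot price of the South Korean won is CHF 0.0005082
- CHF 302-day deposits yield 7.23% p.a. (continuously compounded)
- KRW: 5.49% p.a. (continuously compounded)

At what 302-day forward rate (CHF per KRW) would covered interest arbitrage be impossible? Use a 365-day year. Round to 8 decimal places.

T = 302/365 years.
CHF growth factor: e^(0.0723×302/365) = 1.0616463.
KRW growth factor: e^(0.0549×302/365) = 1.0464716.
CIP: F = S · (grow CHF)/(grow KRW) = 0.0005082 × 1.0616463/1.0464716 = 0.0005155693 CHF per KRW.

0.00051557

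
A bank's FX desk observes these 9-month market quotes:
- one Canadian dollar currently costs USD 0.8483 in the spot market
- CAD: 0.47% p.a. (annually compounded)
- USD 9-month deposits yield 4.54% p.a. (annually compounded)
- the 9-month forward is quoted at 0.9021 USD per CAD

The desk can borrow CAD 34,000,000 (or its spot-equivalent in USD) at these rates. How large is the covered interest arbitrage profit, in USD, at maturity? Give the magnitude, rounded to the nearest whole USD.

T = 9/12 years.
Route A — deposit CAD, sell forward: 34,000,000 × 1.0035229331 × 0.9021 = USD 30,779,453.29.
Route B — convert at spot, deposit USD: 34,000,000 × 0.8483 × 1.0338603309 = USD 29,818,806.44.
The quoted forward overvalues CAD, so borrow USD, buy CAD at spot, deposit the CAD at 0.47%, and sell the proceeds forward at 0.9021.
Arbitrage profit = |30,779,453.29 − 29,818,806.44| = USD 960,647.

USD 960,647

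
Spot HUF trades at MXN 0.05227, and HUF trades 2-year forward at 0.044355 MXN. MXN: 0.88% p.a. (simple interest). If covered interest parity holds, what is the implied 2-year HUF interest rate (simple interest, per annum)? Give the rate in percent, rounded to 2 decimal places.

T = 2 years.
CIP gives F = S · g_MXN/g_HUF, so g_MXN/g_HUF = 0.044355/0.05227 = 0.8485747.
MXN growth factor: 1 + 0.0088×2 = 1.017600.
That pins the HUF growth at 1.1991873.
(1.1991873 − 1)/T = 0.099594, i.e. 9.96%.

9.96%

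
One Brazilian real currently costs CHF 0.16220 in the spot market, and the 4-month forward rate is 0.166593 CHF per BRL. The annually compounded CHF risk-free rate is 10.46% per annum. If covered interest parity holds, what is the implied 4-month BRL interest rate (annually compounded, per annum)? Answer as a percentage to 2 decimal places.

1.95%

T = 4/12 years.
CIP gives F = S · g_CHF/g_BRL, so g_CHF/g_BRL = 0.166593/0.1622 = 1.0270838.
The CHF side grows by (1 + 0.1046)^(4/12) = 1.0337171.
That pins the BRL growth at 1.0064584.
Annualise: 1.0064584^(12/4) − 1 = 0.019501 = 1.95%.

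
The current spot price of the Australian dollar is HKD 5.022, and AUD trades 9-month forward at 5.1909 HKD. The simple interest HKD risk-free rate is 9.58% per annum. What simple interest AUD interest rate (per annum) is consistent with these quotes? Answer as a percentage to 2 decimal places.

4.93%

T = 9/12 years.
F/S = 5.1909/5.022 = 1.0336320 = (growth of HKD) / (growth of AUD).
The HKD side grows by 1 + 0.0958×9/12 = 1.071850.
That pins the AUD growth at 1.0369745.
(1.0369745 − 1)/T = 0.049299, i.e. 4.93%.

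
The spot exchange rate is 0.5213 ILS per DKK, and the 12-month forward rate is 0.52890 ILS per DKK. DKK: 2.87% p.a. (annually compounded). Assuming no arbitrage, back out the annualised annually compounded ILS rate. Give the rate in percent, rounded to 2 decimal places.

4.37%

T = 1 year.
By CIP, F/S equals the ILS-to-DKK growth ratio: 0.5289/0.5213 = 1.0145789.
DKK growth factor: (1 + 0.0287)^1 = 1.028700.
Hence g_ILS = 1.0436973.
Annualise: 1.0436973^(1/1) − 1 = 0.043697 = 4.37%.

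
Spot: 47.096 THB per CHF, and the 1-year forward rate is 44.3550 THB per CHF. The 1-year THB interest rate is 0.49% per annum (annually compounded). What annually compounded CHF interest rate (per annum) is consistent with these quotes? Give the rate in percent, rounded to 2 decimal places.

6.70%

T = 1 year.
F/S = 44.355/47.096 = 0.9417997 = (growth of THB) / (growth of CHF).
THB growth factor: (1 + 0.0049)^1 = 1.004900.
So the CHF growth factor = 1.0669997.
r = 1.0669997^(1/1) − 1 = 0.067000 → 6.70%.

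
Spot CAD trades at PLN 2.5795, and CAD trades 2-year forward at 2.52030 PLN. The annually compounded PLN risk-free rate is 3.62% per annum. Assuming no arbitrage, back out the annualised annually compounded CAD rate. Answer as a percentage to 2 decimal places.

4.83%

T = 2 years.
F/S = 2.5203/2.5795 = 0.9770498 = (growth of PLN) / (growth of CAD).
The PLN side grows by (1 + 0.0362)^2 = 1.0737104.
That pins the CAD growth at 1.0989311.
r = 1.0989311^(1/2) − 1 = 0.048299 → 4.83%.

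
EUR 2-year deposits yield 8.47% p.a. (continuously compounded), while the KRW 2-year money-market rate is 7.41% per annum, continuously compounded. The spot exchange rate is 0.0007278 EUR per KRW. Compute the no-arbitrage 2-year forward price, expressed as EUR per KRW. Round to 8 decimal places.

0.00074339

T = 2 years.
Growth of 1 EUR over T: e^(0.0847×2) = 1.1845939.
KRW growth factor: e^(0.0741×2) = 1.1597448.
So F = 0.0007278 × 1.1845939 / 1.1597448 = 0.0007433941 (EUR/KRW).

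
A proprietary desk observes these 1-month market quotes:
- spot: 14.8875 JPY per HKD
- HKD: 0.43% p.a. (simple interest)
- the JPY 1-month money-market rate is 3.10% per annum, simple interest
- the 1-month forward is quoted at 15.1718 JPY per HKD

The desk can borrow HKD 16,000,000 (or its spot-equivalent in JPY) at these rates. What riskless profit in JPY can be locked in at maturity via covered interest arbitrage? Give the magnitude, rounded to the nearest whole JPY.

T = 1/12 years.
Invest the HKD and cover forward: 16,000,000 × 1.00035833333 × 15.1718 = JPY 242,835,784.99.
Convert at spot and invest in JPY: 16,000,000 × 14.8875 × 1.00258333333 = JPY 238,815,350.00.
The quoted forward overvalues HKD, so borrow JPY, buy HKD at spot, deposit the HKD at 0.43%, and sell the proceeds forward at 15.1718.
Profit = 242,835,784.99 − 238,815,350.00 = JPY 4,020,435.

JPY 4,020,435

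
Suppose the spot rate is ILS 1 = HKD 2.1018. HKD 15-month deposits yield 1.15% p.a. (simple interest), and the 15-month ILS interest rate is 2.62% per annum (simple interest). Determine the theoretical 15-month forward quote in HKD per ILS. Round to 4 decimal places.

T = 15/12 years.
HKD growth factor: 1 + 0.0115×15/12 = 1.014375.
ILS growth factor: 1 + 0.0262×15/12 = 1.032750.
So F = 2.1018 × 1.014375 / 1.032750 = 2.064404 (HKD/ILS).

2.0644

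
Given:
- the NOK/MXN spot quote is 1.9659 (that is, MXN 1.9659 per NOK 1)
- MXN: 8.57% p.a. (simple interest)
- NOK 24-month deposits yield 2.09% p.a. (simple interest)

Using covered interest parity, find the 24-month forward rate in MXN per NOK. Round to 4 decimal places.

T = 2 years.
MXN accumulates by 1 + 0.0857×2 = 1.171400.
NOK accumulates by 1 + 0.0209×2 = 1.041800.
Forward (MXN per NOK) = 1.9659 × 1.171400 / 1.041800 = 2.210458.

2.2105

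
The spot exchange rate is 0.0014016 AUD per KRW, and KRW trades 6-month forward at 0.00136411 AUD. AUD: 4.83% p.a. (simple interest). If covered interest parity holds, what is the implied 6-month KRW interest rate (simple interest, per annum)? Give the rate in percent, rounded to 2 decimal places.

T = 6/12 years.
CIP gives F = S · g_AUD/g_KRW, so g_AUD/g_KRW = 0.00136411/0.0014016 = 0.9732520.
AUD growth factor: 1 + 0.0483×6/12 = 1.024150.
So the KRW growth factor = 1.0522968.
r = (1.0522968 − 1)/(6/12) = 0.104594 → 10.46%.

10.46%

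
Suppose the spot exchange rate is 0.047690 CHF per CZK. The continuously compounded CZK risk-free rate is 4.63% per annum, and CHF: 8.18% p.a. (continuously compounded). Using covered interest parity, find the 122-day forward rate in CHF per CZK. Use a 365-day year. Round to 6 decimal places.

0.048259

T = 122/365 years.
CHF accumulates by e^(0.0818×122/365) = 1.0277186.
Growth of 1 CZK over T: e^(0.0463×122/365) = 1.015596.
So F = 0.04769 × 1.0277186 / 1.015596 = 0.04825925 (CHF/CZK).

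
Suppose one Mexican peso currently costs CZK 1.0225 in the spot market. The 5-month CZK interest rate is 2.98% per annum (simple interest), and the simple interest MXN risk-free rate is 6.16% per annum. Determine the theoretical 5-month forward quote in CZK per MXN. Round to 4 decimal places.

T = 5/12 years.
CZK accumulates by 1 + 0.0298×5/12 = 1.0124167.
Growth of 1 MXN over T: 1 + 0.0616×5/12 = 1.0256667.
Forward (CZK per MXN) = 1.0225 × 1.0124167 / 1.0256667 = 1.009291.

1.0093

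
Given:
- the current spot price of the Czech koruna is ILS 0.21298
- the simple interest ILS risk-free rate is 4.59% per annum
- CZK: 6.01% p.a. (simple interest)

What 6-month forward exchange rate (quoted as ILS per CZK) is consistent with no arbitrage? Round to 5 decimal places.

T = 6/12 years.
Growth of 1 ILS over T: 1 + 0.0459×6/12 = 1.022950.
CZK accumulates by 1 + 0.0601×6/12 = 1.030050.
Forward (ILS per CZK) = 0.21298 × 1.022950 / 1.030050 = 0.2115120.

0.21151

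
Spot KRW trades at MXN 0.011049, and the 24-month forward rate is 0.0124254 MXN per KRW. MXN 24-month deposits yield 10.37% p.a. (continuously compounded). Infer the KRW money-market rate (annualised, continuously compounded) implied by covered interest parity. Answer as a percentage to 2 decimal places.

T = 2 years.
F/S = 0.0124254/0.011049 = 1.1245724 = (growth of MXN) / (growth of KRW).
MXN growth factor: e^(0.1037×2) = 1.2304747.
That pins the KRW growth at 1.0941712.
Take logs: ln 1.0941712 / 2 = 0.044999, so 4.50%.

4.50%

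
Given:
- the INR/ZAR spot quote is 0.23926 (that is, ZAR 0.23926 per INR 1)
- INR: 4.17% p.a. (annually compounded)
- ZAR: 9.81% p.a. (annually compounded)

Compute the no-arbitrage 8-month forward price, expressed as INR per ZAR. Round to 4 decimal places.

T = 8/12 years.
Growth of 1 ZAR over T: (1 + 0.0981)^(8/12) = 1.0643748.
Growth of 1 INR over T: (1 + 0.0417)^(8/12) = 1.0276103.
CIP: F = S · (grow ZAR)/(grow INR) = 0.23926 × 1.0643748/1.0276103 = 0.2478199 ZAR per INR.
Quoted the other way: 1/0.2478199 = 4.0352 INR per ZAR.

4.0352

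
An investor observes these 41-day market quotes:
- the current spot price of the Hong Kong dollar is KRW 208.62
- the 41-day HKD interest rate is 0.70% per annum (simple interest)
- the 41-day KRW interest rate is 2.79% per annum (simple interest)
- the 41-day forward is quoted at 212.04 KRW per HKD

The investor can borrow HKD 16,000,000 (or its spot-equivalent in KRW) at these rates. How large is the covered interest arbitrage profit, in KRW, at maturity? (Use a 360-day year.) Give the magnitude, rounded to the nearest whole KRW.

KRW 46,818,447

T = 41/360 years.
Route A — deposit HKD, sell forward: 16,000,000 × 1.000797222222 × 212.04 = KRW 3,395,344,688.00.
Route B — convert at spot, deposit KRW: 16,000,000 × 208.62 × 1.0031775 = KRW 3,348,526,240.80.
The quoted forward overvalues HKD, so borrow KRW, buy HKD at spot, deposit the HKD at 0.70%, and sell the proceeds forward at 212.04.
Arbitrage profit = |3,395,344,688.00 − 3,348,526,240.80| = KRW 46,818,447.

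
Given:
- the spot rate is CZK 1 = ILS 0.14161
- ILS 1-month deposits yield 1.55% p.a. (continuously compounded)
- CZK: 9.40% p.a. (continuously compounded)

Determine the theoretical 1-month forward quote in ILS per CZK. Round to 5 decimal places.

T = 1/12 years.
ILS growth factor: e^(0.0155×1/12) = 1.0012925.
Growth of 1 CZK over T: e^(0.0940×1/12) = 1.0078641.
Forward (ILS per CZK) = 0.14161 × 1.0012925 / 1.0078641 = 0.1406867.

0.14069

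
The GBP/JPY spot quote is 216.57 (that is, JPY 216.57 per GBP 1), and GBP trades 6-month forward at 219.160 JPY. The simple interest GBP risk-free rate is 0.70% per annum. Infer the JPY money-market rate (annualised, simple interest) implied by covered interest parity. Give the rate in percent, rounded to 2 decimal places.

3.10%

T = 6/12 years.
By CIP, F/S equals the JPY-to-GBP growth ratio: 219.16/216.57 = 1.0119592.
GBP growth factor: 1 + 0.0070×6/12 = 1.003500.
Hence g_JPY = 1.0155011.
r = (1.0155011 − 1)/(6/12) = 0.031002 → 3.10%.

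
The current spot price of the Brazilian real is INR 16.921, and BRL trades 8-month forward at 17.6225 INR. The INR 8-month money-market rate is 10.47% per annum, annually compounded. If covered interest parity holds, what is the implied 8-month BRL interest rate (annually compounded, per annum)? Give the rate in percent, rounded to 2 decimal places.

3.94%

T = 8/12 years.
CIP gives F = S · g_INR/g_BRL, so g_INR/g_BRL = 17.6225/16.921 = 1.0414574.
INR growth factor: (1 + 0.1047)^(8/12) = 1.0686354.
That pins the BRL growth at 1.0260961.
Annualise: 1.0260961^(12/8) − 1 = 0.039398 = 3.94%.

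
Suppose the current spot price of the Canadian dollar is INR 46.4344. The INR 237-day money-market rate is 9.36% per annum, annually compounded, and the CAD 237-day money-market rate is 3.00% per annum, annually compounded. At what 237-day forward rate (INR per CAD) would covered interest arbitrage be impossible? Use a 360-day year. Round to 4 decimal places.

48.3026

T = 237/360 years.
INR accumulates by (1 + 0.0936)^(237/360) = 1.06067381.
CAD accumulates by (1 + 0.0300)^(237/360) = 1.01965012.
So F = 46.4344 × 1.06067381 / 1.01965012 = 48.302600 (INR/CAD).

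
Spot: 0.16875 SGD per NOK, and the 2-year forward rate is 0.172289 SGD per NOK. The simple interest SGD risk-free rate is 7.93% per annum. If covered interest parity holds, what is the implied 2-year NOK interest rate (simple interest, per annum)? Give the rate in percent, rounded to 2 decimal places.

6.74%

T = 2 years.
By CIP, F/S equals the SGD-to-NOK growth ratio: 0.172289/0.16875 = 1.0209719.
SGD growth factor: 1 + 0.0793×2 = 1.158600.
Hence g_NOK = 1.1348011.
r = (1.1348011 − 1)/2 = 0.067401 → 6.74%.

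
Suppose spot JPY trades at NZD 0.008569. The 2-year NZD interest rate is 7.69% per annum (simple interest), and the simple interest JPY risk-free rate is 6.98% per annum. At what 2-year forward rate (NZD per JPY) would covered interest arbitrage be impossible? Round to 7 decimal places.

T = 2 years.
NZD accumulates by 1 + 0.0769×2 = 1.153800.
JPY growth factor: 1 + 0.0698×2 = 1.139600.
CIP: F = S · (grow NZD)/(grow JPY) = 0.008569 × 1.153800/1.139600 = 0.008675774 NZD per JPY.

0.0086758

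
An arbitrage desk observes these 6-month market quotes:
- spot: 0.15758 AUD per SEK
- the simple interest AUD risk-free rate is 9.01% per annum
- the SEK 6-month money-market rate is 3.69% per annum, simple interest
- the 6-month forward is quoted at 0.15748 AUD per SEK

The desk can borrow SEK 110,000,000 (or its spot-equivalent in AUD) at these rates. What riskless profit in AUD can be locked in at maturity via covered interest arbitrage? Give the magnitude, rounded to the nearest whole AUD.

T = 6/12 years.
Keep in SEK, deliver into the forward: 110,000,000·1.018450·0.15748 = AUD 17,642,405.66.
Swap to AUD now, deposit: 110,000,000·0.15758·1.045050 = AUD 18,114,687.69.
The quoted forward undervalues SEK, so borrow SEK, convert to AUD at spot, deposit the AUD at 9.01%, and buy SEK forward at 0.15748 to cover the loan.
The gap between the two covered legs is AUD 472,282.

AUD 472,282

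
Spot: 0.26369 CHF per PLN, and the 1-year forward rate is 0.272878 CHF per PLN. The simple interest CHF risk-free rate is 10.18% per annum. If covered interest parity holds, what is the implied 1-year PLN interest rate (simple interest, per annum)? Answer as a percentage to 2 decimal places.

6.47%

T = 1 year.
By CIP, F/S equals the CHF-to-PLN growth ratio: 0.272878/0.26369 = 1.0348439.
CHF growth factor: 1 + 0.1018×1 = 1.101800.
So the PLN growth factor = 1.0647016.
(1.0647016 − 1)/T = 0.064702, i.e. 6.47%.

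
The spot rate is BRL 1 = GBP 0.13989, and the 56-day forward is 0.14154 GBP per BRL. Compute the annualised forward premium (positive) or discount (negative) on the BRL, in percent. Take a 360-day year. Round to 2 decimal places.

T = 56/360 years.
Period premium: (0.14154 − 0.13989)/0.13989 = 0.0117950.
×(1/T) gives 7.58% p.a.

+7.58%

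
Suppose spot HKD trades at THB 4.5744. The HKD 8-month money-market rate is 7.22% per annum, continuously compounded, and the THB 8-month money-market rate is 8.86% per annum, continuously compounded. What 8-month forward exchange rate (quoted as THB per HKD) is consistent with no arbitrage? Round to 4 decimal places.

T = 8/12 years.
THB accumulates by e^(0.0886×8/12) = 1.060846.
HKD growth factor: e^(0.0722×8/12) = 1.0493106.
CIP: F = S · (grow THB)/(grow HKD) = 4.5744 × 1.060846/1.0493106 = 4.624688 THB per HKD.

4.6247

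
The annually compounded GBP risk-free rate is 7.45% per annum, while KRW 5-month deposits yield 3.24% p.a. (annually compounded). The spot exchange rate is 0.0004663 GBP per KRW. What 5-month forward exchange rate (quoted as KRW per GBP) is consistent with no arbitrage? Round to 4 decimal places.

T = 5/12 years.
GBP growth factor: (1 + 0.0745)^(5/12) = 1.0303924669.
KRW growth factor: (1 + 0.0324)^(5/12) = 1.0133745619.
So F = 0.0004663 × 1.0303924669 / 1.0133745619 = 0.0004741307167 (GBP/KRW).
Invert for KRW per GBP: 1 / 0.0004741307167 = 2109.1230.

2109.1230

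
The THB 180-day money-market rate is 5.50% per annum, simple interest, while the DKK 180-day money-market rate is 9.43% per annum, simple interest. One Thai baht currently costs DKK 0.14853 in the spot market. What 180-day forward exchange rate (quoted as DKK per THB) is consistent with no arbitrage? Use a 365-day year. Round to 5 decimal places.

T = 180/365 years.
Growth of 1 DKK over T: 1 + 0.0943×180/365 = 1.0465041.
Growth of 1 THB over T: 1 + 0.0550×180/365 = 1.0271233.
So F = 0.14853 × 1.0465041 / 1.0271233 = 0.1513326 (DKK/THB).

0.15133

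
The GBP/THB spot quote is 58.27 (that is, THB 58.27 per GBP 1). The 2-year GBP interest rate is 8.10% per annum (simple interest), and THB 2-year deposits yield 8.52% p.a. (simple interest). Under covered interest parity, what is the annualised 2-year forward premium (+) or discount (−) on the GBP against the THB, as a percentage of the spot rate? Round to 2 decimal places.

+0.36%

T = 2 years.
CIP forward (THB per GBP) = 58.27 × 1.170400/1.162000 = 58.69123.
Annualised premium = (F − S)/S × (1/T) = (58.69123 − 58.27)/58.27 ÷ 2 = 0.36%.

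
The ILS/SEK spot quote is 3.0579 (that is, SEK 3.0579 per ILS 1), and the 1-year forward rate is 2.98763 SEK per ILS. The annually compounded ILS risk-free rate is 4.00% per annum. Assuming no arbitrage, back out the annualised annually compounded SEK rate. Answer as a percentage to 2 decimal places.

1.61%

T = 1 year.
By CIP, F/S equals the SEK-to-ILS growth ratio: 2.98763/3.0579 = 0.9770202.
ILS growth factor: (1 + 0.0400)^1 = 1.040000.
Hence g_SEK = 1.016101.
r = 1.016101^(1/1) − 1 = 0.016101 → 1.61%.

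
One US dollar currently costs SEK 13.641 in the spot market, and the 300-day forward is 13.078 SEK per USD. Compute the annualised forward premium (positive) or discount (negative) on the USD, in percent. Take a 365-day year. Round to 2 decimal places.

T = 300/365 years.
Period premium: (13.078 − 13.641)/13.641 = -0.0412726.
×(1/T) gives -5.02% p.a.

-5.02%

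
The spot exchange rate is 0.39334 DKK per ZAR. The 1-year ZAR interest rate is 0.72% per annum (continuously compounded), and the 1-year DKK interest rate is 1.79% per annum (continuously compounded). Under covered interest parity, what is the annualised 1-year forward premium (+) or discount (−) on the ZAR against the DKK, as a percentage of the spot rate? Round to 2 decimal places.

T = 1 year.
CIP forward (DKK per ZAR) = 0.39334 × 1.0180612/1.007226 = 0.39757134.
(F − S)/S ÷ T = (0.39757134 − 0.39334)/0.39334/1 = 0.010757 → 1.08%.

+1.08%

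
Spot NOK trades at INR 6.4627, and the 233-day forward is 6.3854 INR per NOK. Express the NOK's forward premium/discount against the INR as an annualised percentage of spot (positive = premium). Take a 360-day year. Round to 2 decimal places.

T = 233/360 years.
(F − S)/S = (6.3854 − 6.4627)/6.4627 = -0.0119609.
Per annum: -0.0119609 / (233/360) = -0.018480 = -1.85%.

-1.85%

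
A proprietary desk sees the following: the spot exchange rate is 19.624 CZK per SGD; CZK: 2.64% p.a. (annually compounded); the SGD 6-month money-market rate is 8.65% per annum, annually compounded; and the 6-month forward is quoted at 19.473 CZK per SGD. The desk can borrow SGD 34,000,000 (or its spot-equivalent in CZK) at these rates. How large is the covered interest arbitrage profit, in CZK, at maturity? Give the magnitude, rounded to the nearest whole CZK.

CZK 14,157,352

T = 6/12 years.
Invest the SGD and cover forward: 34,000,000 × 1.04235310716 × 19.473 = CZK 690,123,229.89.
Convert at spot and invest in CZK: 34,000,000 × 19.624 × 1.01311401135 = CZK 675,965,878.20.
The quoted forward overvalues SGD, so borrow CZK, buy SGD at spot, deposit the SGD at 8.65%, and sell the proceeds forward at 19.473.
The gap between the two covered legs is CZK 14,157,352.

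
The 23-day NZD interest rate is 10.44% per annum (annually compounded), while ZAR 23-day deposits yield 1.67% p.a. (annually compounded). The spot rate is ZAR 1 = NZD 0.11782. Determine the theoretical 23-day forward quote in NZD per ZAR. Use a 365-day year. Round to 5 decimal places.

T = 23/365 years.
NZD growth factor: (1 + 0.1044)^(23/365) = 1.006277.
ZAR accumulates by (1 + 0.0167)^(23/365) = 1.0010442.
CIP: F = S · (grow NZD)/(grow ZAR) = 0.11782 × 1.006277/1.0010442 = 0.1184359 NZD per ZAR.

0.11844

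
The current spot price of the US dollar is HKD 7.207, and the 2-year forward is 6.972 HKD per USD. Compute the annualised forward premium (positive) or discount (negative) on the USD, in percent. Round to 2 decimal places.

T = 2 years.
(F − S)/S = (6.972 − 7.207)/7.207 = -0.0326072.
Annualise by dividing by T: -0.0326072 / 2 = -0.016304 → -1.63%.

-1.63%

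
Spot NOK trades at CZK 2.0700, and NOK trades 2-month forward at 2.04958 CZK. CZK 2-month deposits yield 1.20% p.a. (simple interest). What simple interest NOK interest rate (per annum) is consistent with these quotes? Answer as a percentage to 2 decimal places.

T = 2/12 years.
F/S = 2.04958/2.07 = 0.9901353 = (growth of CZK) / (growth of NOK).
The CZK side grows by 1 + 0.0120×2/12 = 1.002000.
Hence g_NOK = 1.0119829.
(1.0119829 − 1)/T = 0.071897, i.e. 7.19%.

7.19%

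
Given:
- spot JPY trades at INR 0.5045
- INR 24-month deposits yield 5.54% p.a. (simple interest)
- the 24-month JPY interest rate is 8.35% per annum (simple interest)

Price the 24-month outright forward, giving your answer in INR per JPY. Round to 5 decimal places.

0.48020

T = 2 years.
Growth of 1 INR over T: 1 + 0.0554×2 = 1.110800.
Growth of 1 JPY over T: 1 + 0.0835×2 = 1.167000.
Forward (INR per JPY) = 0.5045 × 1.110800 / 1.167000 = 0.4802045.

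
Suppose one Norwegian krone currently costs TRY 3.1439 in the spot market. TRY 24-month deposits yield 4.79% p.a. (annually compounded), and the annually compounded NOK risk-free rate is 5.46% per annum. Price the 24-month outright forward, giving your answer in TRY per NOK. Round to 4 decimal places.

3.1041

T = 2 years.
TRY growth factor: (1 + 0.0479)^2 = 1.0980944.
NOK growth factor: (1 + 0.0546)^2 = 1.1121812.
Forward (TRY per NOK) = 3.1439 × 1.0980944 / 1.1121812 = 3.104080.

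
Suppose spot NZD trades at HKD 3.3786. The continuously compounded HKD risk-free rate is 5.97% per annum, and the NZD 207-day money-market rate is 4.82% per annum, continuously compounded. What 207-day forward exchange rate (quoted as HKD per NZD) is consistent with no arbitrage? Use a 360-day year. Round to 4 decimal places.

T = 207/360 years.
HKD growth factor: e^(0.0597×207/360) = 1.0349235.
NZD growth factor: e^(0.0482×207/360) = 1.0281026.
CIP: F = S · (grow HKD)/(grow NZD) = 3.3786 × 1.0349235/1.0281026 = 3.401015 HKD per NZD.

3.4010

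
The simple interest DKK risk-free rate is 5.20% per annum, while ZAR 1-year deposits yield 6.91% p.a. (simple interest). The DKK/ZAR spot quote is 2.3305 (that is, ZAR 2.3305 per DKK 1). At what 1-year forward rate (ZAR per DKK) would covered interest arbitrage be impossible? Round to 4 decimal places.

2.3684

T = 1 year.
Growth of 1 ZAR over T: 1 + 0.0691×1 = 1.069100.
DKK accumulates by 1 + 0.0520×1 = 1.052000.
Forward (ZAR per DKK) = 2.3305 × 1.069100 / 1.052000 = 2.368382.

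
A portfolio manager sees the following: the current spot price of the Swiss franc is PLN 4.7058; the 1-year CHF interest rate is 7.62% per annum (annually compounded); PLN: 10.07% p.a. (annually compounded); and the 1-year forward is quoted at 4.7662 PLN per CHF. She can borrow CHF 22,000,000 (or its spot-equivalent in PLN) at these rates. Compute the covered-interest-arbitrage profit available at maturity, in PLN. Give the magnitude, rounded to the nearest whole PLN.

PLN 1,106,372

T = 1 year.
Keep in CHF, deliver into the forward: 22,000,000·1.076200·4.7662 = PLN 112,846,457.68.
Swap to PLN now, deposit: 22,000,000·4.7058·1.100700 = PLN 113,952,829.32.
The quoted forward undervalues CHF, so borrow CHF, convert to PLN at spot, deposit the PLN at 10.07%, and buy CHF forward at 4.7662 to cover the loan.
Arbitrage profit = |112,846,457.68 − 113,952,829.32| = PLN 1,106,372.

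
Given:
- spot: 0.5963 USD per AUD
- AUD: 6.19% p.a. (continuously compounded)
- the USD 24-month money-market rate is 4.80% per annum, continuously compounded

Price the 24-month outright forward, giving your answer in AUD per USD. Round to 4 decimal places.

T = 2 years.
USD accumulates by e^(0.0480×2) = 1.1007591.
AUD accumulates by e^(0.0619×2) = 1.1317895.
Forward (USD per AUD) = 0.5963 × 1.1007591 / 1.1317895 = 0.5799512.
Invert for AUD per USD: 1 / 0.5799512 = 1.7243.

1.7243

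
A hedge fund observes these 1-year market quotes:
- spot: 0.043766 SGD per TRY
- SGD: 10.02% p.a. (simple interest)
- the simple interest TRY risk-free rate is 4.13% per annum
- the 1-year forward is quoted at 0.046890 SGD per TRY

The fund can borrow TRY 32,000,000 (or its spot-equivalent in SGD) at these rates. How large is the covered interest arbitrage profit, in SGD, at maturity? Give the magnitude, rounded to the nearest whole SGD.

SGD 21,607

T = 1 year.
Route A — deposit TRY, sell forward: 32,000,000 × 1.041300 × 0.046890 = SGD 1,562,449.82.
Route B — convert at spot, deposit SGD: 32,000,000 × 0.043766 × 1.100200 = SGD 1,540,843.30.
The quoted forward overvalues TRY, so borrow SGD, buy TRY at spot, deposit the TRY at 4.13%, and sell the proceeds forward at 0.046890.
The gap between the two covered legs is SGD 21,607.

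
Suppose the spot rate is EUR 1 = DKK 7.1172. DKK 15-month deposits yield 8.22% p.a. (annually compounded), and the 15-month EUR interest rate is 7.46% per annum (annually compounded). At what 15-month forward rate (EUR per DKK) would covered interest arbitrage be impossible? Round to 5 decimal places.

T = 15/12 years.
Growth of 1 DKK over T: (1 + 0.0822)^(15/12) = 1.1037848.
EUR growth factor: (1 + 0.0746)^(15/12) = 1.0941038.
CIP: F = S · (grow DKK)/(grow EUR) = 7.1172 × 1.1037848/1.0941038 = 7.180175 DKK per EUR.
Invert for EUR per DKK: 1 / 7.180175 = 0.13927.

0.13927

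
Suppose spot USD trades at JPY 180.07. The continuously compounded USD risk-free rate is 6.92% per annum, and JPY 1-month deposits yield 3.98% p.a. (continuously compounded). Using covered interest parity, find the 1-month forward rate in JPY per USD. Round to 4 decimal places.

T = 1/12 years.
JPY accumulates by e^(0.0398×1/12) = 1.003322173.
USD growth factor: e^(0.0692×1/12) = 1.005783326.
CIP: F = S · (grow JPY)/(grow USD) = 180.07 × 1.003322173/1.005783326 = 179.629368 JPY per USD.

179.6294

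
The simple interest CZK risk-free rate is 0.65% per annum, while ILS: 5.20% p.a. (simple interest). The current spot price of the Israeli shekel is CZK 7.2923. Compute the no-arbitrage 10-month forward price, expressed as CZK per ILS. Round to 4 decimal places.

T = 10/12 years.
CZK growth factor: 1 + 0.0065×10/12 = 1.0054167.
ILS accumulates by 1 + 0.0520×10/12 = 1.0433333.
CIP: F = S · (grow CZK)/(grow ILS) = 7.2923 × 1.0054167/1.0433333 = 7.027285 CZK per ILS.

7.0273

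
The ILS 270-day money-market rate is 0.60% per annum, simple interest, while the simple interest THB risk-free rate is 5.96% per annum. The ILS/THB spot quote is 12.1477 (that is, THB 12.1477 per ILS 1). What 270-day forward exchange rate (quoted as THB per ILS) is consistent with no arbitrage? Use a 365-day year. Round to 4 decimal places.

T = 270/365 years.
Growth of 1 THB over T: 1 + 0.0596×270/365 = 1.04408767.
Growth of 1 ILS over T: 1 + 0.0060×270/365 = 1.00443836.
So F = 12.1477 × 1.04408767 / 1.00443836 = 12.627220 (THB/ILS).

12.6272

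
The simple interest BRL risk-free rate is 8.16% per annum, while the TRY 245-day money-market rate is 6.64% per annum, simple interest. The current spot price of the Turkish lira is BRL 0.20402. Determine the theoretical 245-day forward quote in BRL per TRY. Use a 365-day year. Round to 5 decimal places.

T = 245/365 years.
BRL growth factor: 1 + 0.0816×245/365 = 1.0547726.
Growth of 1 TRY over T: 1 + 0.0664×245/365 = 1.0445699.
So F = 0.20402 × 1.0547726 / 1.0445699 = 0.2060127 (BRL/TRY).

0.20601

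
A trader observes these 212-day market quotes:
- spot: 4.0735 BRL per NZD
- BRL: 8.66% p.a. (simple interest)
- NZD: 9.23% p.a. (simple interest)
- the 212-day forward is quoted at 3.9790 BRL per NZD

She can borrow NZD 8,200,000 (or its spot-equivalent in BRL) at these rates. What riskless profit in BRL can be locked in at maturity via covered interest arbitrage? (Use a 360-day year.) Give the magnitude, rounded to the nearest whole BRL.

T = 212/360 years.
Invest the NZD and cover forward: 8,200,000 × 1.0543544444 × 3.9790 = BRL 34,401,265.94.
Convert at spot and invest in BRL: 8,200,000 × 4.0735 × 1.0509977778 = BRL 35,106,163.47.
The quoted forward undervalues NZD, so borrow NZD, convert to BRL at spot, deposit the BRL at 8.66%, and buy NZD forward at 3.9790 to cover the loan.
Arbitrage profit = |34,401,265.94 − 35,106,163.47| = BRL 704,898.

BRL 704,898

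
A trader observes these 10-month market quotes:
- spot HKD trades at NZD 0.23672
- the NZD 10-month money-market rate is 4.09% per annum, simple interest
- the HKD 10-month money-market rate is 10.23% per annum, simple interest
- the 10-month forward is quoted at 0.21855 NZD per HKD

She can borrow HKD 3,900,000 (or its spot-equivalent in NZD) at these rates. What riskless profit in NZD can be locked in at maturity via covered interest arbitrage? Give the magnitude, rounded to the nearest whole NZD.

NZD 29,667

T = 10/12 years.
Invest the HKD and cover forward: 3,900,000 × 1.085250 × 0.21855 = NZD 925,007.41.
Convert at spot and invest in NZD: 3,900,000 × 0.23672 × 1.03408333 = NZD 954,674.00.
The quoted forward undervalues HKD, so borrow HKD, convert to NZD at spot, deposit the NZD at 4.09%, and buy HKD forward at 0.21855 to cover the loan.
Profit = 954,674.00 − 925,007.41 = NZD 29,667.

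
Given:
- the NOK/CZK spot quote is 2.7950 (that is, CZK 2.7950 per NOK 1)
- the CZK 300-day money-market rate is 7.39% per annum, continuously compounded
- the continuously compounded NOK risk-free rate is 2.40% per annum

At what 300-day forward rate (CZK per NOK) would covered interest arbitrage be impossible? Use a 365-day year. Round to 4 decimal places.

2.9120

T = 300/365 years.
CZK growth factor: e^(0.0739×300/365) = 1.0626223.
NOK accumulates by e^(0.0240×300/365) = 1.0199219.
CIP: F = S · (grow CZK)/(grow NOK) = 2.795 × 1.0626223/1.0199219 = 2.912016 CZK per NOK.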